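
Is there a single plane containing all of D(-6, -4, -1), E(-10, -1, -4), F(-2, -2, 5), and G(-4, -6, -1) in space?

No

The four points are coplanar iff the 3×3 determinant with rows DE, DF, DG is zero.
Rows: (-4, 3, -3), (4, 2, 6), (2, -2, 0).
Expanding along the first row: (-4)(12) − (3)(-12) + (-3)(-12) = 24.
Nonzero ⇒ not coplanar.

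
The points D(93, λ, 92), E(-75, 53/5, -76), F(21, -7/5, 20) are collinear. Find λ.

-52/5

Direction EF = (96, -12, 96). From the x-coordinate of D, the parameter along the line is τ = (93 − (-75))/96 = 7/4.
Then λ = 53/5 + 7/4·(-12) = -52/5.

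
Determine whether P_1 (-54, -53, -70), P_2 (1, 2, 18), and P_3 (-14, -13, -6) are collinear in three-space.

Yes

P_1P_2 = (55, 55, 88), P_1P_3 = (40, 40, 64).
P_1P_2 × P_1P_3 = (0, 0, 0).
The cross product vanishes, so the three points are collinear.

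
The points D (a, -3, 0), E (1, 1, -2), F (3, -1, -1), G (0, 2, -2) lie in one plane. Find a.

Coplanarity ⇔ det[DE; DF; DG] = 0.
Expanding, this is linear in a: (1)a + (-5) = 0.
So a = 5.

5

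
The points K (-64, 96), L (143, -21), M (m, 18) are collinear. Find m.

Collinearity: (M − K) must be parallel to (L − K) = (207, -117).
Cross-multiplying the components: (m − (-64))·(-117) = (-78)·(207).
Solving gives m = 74.

74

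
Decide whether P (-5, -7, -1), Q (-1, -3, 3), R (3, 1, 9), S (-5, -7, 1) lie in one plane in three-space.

Yes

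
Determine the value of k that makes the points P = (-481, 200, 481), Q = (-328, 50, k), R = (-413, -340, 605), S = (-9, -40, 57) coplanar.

Coplanarity ⇔ det[PQ; PR; PS] = 0.
Expanding, this is linear in k: (238560)k + (-88267200) = 0.
So k = 370.

370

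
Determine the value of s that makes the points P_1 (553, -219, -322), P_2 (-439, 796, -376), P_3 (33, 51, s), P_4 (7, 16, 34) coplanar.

-38

Normal to plane P_1P_2P_4: n = (374030, 382636, 321070); plane equation n·P = 19656766.
Requiring n·P_3 = 19656766: (321070)s + (31857426) = 19656766.
So s = -38.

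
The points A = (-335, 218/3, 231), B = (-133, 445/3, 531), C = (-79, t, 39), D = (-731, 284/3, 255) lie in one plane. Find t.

Normal to plane ABD: n = (-4784, -123648, 34408); plane equation n·P = 565800.
Requiring n·C = 565800: (-123648)t + (1719848) = 565800.
So t = 28/3.

28/3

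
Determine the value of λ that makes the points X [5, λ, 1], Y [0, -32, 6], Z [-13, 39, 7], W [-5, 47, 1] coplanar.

-15

Coplanarity ⇔ det[XY; XZ; XW] = 0.
Expanding, this is linear in λ: (70)λ + (1050) = 0.
So λ = -15.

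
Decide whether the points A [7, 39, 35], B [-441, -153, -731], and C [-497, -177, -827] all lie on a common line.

No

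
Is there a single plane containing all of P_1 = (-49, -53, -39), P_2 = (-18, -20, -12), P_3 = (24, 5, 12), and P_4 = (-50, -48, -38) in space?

No

The four points are coplanar iff the 3×3 determinant with rows P_1P_2, P_1P_3, P_1P_4 is zero.
Rows: (31, 33, 27), (73, 58, 51), (-1, 5, 1).
Expanding along the first row: (31)(-197) − (33)(124) + (27)(423) = 1222.
Nonzero ⇒ not coplanar.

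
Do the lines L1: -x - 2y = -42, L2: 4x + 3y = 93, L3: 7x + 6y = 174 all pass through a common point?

Yes

Lines aᵢx + bᵢy = cᵢ with pairwise distinct directions are concurrent exactly when det[aᵢ bᵢ cᵢ] = 0.
Here the determinant is 0.
It vanishes, so the lines are concurrent at (12, 15).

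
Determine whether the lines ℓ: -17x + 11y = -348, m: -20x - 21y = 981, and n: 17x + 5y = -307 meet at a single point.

Intersecting ℓ and m: solving the 2×2 system gives (x, y) = (-3483/577, -23637/577).
Substitute into n: (17)(-3483/577) + (5)(-23637/577) = -177396/577.
But n requires -307 ≠ -177396/577, so the three lines have no common point.

No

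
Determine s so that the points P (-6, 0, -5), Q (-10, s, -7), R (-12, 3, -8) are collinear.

Collinearity requires PQ × PR = 0; each component is linear in s.
The x-component gives (-3)s + (6) = 0, so s = 2.
The remaining components then also vanish.

2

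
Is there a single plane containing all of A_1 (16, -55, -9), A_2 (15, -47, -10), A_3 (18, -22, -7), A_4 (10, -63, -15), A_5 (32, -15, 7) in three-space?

Yes

The plane through A_1, A_2, A_3 has normal n = A_1A_2 × A_1A_3 = (49, 0, -49) and equation n·P = 1225.
Checking the remaining points: n·A_4 = 1225, n·A_5 = 1225.
All equal 1225, so all 5 points lie in one plane.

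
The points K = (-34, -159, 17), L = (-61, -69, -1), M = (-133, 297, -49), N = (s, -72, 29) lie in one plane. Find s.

The points are coplanar iff KL · (KM × KN) = 0.
Expanding, this is linear in s: (2268)s + (36288) = 0.
So s = -16.

-16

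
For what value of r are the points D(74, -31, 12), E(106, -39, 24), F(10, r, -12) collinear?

Collinearity requires DE × DF = 0; each component is linear in r.
The x-component gives (-12)r + (-180) = 0, so r = -15.
The remaining components then also vanish.

-15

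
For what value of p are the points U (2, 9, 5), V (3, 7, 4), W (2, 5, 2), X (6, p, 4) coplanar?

Normal to plane UVW: n = (2, 3, -4); plane equation n·P = 11.
Requiring n·X = 11: (3)p + (-4) = 11.
So p = 5.

5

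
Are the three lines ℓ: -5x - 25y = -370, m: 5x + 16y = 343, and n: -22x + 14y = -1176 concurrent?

Intersecting ℓ and m: solving the 2×2 system gives (x, y) = (59, 3).
Substitute into n: (-22)(59) + (14)(3) = -1256.
But n requires -1176 ≠ -1256, so the three lines have no common point.

No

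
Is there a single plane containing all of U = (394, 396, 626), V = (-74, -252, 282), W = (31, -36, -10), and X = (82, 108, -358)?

No

The four points are coplanar iff the 3×3 determinant with rows UV, UW, UX is zero.
Rows: (-468, -648, -344), (-363, -432, -636), (-312, -288, -984).
Expanding along the first row: (-468)(241920) − (-648)(158760) + (-344)(-30240) = 60480.
Nonzero ⇒ not coplanar.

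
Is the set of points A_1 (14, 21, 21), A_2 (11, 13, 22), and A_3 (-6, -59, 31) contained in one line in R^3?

No

A_1A_2 = (-3, -8, 1), A_1A_3 = (-20, -80, 10).
Comparing components 3 and 1: (1)(-20) − (-3)(10) = 10 ≠ 0, so A_1A_2 and A_1A_3 are not parallel and the points are not collinear.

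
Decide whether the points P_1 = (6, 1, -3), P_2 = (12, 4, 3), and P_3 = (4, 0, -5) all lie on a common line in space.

P_1P_2 = (6, 3, 6), P_1P_3 = (-2, -1, -2).
P_1P_2 × P_1P_3 = (0, 0, 0).
The cross product vanishes, so the three points are collinear.

Yes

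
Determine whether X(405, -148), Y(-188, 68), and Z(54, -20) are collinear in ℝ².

XY = (-593, 216), XZ = (-351, 128).
Twice the signed area of △XYZ is (-593)(128) − (216)(-351) = -88.
The area is nonzero, so the three points are not collinear.

No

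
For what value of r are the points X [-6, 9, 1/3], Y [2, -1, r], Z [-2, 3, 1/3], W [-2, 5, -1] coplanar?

-1

Normal to plane XZW: n = (8, 16/3, 8); plane equation n·P = 8/3.
Requiring n·Y = 8/3: (8)r + (32/3) = 8/3.
So r = -1.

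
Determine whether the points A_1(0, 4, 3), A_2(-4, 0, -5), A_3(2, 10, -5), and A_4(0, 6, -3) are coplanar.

Yes

The four points are coplanar iff the 3×3 determinant with rows A_1A_2, A_1A_3, A_1A_4 is zero.
Rows: (-4, -4, -8), (2, 6, -8), (0, 2, -6).
Expanding along the first row: (-4)(-20) − (-4)(-12) + (-8)(4) = 0.
Zero determinant ⇒ coplanar.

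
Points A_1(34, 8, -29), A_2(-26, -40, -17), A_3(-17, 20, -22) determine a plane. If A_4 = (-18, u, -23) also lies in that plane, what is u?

39

Coplanarity requires A_1A_2 · (A_1A_3 × A_1A_4) = 0.
A_1A_2 = (-60, -48, 12), A_1A_3 = (-51, 12, 7); the triple product is linear in u with coefficient -192 and constant term 7488.
Setting it to zero: u = 39.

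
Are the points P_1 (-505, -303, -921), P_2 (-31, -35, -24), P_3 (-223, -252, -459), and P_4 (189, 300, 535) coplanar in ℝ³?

A normal to the plane through P_1, P_2, P_3 is n = P_1P_2 × P_1P_3 = (78069, 33966, -51402).
The plane has equation n·P = -2375301. For P_4: n·P_4 = -2555229.
-2555229 ≠ -2375301, so P_4 is off the plane.

No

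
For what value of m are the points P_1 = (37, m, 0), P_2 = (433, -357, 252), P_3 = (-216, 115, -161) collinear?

Collinearity requires P_1P_2 × P_1P_3 = 0; each component is linear in m.
The x-component gives (413)m + (28497) = 0, so m = -69.
The remaining components then also vanish.

-69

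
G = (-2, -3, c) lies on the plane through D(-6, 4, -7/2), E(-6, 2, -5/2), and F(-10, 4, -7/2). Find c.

0

The plane through D, E, F has equation −4y − 8z = 12.
Substituting G: (-8)c + (12) = 12, so c = 0.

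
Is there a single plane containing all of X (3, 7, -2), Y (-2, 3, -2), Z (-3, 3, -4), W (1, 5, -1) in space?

Yes

The four points are coplanar iff the 3×3 determinant with rows XY, XZ, XW is zero.
Rows: (-5, -4, 0), (-6, -4, -2), (-2, -2, 1).
Expanding along the first row: (-5)(-8) − (-4)(-10) + (0)(4) = 0.
Zero determinant ⇒ coplanar.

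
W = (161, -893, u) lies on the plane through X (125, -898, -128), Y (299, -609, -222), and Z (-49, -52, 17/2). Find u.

The plane through X, Y, Z has equation (237945/2)x − 7395y + 197490z = -7532895/2.
Substituting W: (197490)u + (51516615/2) = -7532895/2, so u = -299/2.

-299/2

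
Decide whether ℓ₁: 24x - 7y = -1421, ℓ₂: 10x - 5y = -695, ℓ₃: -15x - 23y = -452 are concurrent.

No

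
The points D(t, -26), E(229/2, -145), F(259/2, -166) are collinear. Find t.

The three points are collinear iff det[DE; DF] = 0.
This determinant is linear in t: (21)t + (-1239/2) = 0, so t = 59/2.

59/2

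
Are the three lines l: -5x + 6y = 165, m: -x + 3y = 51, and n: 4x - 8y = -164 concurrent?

Yes

Intersecting l and m: solving the 2×2 system gives (x, y) = (-21, 10).
Substitute into n: (4)(-21) + (-8)(10) = -164.
This equals -164, so (-21, 10) lies on all three lines and they are concurrent.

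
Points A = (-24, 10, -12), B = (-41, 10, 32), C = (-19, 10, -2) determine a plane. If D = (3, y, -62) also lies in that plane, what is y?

The plane through A, B, C has equation 390y = 3900.
Substituting D: (390)y + (0) = 3900, so y = 10.

10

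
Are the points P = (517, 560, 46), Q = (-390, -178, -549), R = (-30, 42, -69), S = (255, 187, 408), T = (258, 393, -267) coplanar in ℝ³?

The plane through P, Q, R has normal n = PQ × PR = (-223340, 221160, 66140) and equation n·X = 11425260.
Checking the remaining points: n·S = 11390340, n·T = 11634780.
Since n·S = 11390340 ≠ 11425260, S is off the plane and the points are not all coplanar.

No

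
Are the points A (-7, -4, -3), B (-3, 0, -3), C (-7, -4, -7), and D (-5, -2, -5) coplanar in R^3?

Yes

A normal to the plane through A, B, C is n = AB × AC = (-16, 16, 0).
The plane has equation n·P = 48. For D: n·D = 48.
Equal, so D lies in the plane and all four are coplanar.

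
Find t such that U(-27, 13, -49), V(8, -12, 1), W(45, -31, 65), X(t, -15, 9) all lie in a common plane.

13

The points are coplanar iff UV · (UW × UX) = 0.
Expanding, this is linear in t: (-650)t + (8450) = 0.
So t = 13.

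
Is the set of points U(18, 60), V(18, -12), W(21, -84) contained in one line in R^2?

UV = (0, -72), UW = (3, -144).
Twice the signed area of △UVW is (0)(-144) − (-72)(3) = 216.
The area is nonzero, so the three points are not collinear.

No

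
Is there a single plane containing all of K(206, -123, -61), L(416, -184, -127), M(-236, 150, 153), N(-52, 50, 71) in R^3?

Yes

A normal to the plane through K, L, M is n = KL × KM = (4964, -15768, 30368).
The plane has equation n·P = 1109600. For N: n·N = 1109600.
Equal, so N lies in the plane and all four are coplanar.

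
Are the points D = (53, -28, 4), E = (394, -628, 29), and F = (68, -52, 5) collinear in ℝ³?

No

DE = (341, -600, 25), DF = (15, -24, 1).
DE × DF = (0, 34, 816).
The cross product is nonzero, so the points do not lie on one line.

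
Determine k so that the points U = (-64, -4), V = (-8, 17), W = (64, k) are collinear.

The three points are collinear iff det[UV; UW] = 0.
This determinant is linear in k: (56)k + (-2464) = 0, so k = 44.

44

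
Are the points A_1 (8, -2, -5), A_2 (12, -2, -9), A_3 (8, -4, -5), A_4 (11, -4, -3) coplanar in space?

No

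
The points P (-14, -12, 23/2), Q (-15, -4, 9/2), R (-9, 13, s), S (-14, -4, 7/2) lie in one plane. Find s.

Coplanarity ⇔ det[PQ; PR; PS] = 0.
Expanding, this is linear in s: (8)s + (148) = 0.
So s = -37/2.

-37/2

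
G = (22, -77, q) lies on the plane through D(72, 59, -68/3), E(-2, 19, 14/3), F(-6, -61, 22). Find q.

18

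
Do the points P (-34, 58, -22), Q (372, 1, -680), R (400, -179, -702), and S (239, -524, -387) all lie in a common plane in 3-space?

No

With P as base: PQ = (406, -57, -658), PR = (434, -237, -680), PS = (273, -582, -365).
PR × PS = (-309255, -27230, -187887).
PQ · (PR × PS) = -375774.
Since -375774 ≠ 0, the four points are not coplanar.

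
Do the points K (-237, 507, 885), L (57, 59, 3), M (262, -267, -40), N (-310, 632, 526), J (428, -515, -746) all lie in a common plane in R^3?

The plane through K, L, M has normal n = KL × KM = (-268268, -168168, -4004) and equation n·P = -25225200.
Checking the remaining points: n·N = -25225200, n·J = -25225200.
All equal -25225200, so all 5 points lie in one plane.

Yes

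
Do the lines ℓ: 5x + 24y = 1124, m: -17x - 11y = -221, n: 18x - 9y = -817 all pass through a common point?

Intersecting ℓ and m: solving the 2×2 system gives (x, y) = (-20, 51).
Substitute into n: (18)(-20) + (-9)(51) = -819.
But n requires -817 ≠ -819, so the three lines have no common point.

No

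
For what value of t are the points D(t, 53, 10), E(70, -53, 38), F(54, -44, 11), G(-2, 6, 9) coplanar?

The points are coplanar iff DE · (DF × DG) = 0.
Expanding, this is linear in t: (-1332)t + (-71928) = 0.
So t = -54.

-54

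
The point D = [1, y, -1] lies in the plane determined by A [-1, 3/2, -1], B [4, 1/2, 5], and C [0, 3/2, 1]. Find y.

1/2

A normal to the plane is n = AB × AC = (-2, -4, 1).
D lies in the plane iff n · AD = 0.
This gives (-4)y + (2) = 0, so y = 1/2.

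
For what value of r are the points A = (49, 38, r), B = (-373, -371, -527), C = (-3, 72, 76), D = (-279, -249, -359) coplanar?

10

The points are coplanar iff AB · (AC × AD) = 0.
Expanding, this is linear in r: (-3498)r + (34980) = 0.
So r = 10.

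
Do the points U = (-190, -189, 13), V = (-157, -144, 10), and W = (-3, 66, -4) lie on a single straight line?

Yes

UV = (33, 45, -3), UW = (187, 255, -17).
UV × UW = (0, 0, 0).
The cross product vanishes, so the three points are collinear.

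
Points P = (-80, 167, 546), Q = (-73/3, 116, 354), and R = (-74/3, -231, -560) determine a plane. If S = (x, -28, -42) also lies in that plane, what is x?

-25/3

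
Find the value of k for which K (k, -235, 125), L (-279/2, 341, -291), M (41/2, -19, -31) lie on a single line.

Collinearity requires KL × KM = 0; each component is linear in k.
The y-component gives (260)k + (-30290) = 0, so k = 233/2.
The remaining components then also vanish.

233/2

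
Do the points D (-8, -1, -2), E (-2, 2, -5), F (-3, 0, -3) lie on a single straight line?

No

DE = (6, 3, -3), DF = (5, 1, -1).
Comparing components 3 and 1: (-3)(5) − (6)(-1) = -9 ≠ 0, so DE and DF are not parallel and the points are not collinear.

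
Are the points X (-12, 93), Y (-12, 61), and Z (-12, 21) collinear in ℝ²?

XY = (0, -32), XZ = (0, -72).
Twice the signed area of △XYZ is (0)(-72) − (-32)(0) = 0.
The triangle is degenerate (zero area), so the points are collinear.

Yes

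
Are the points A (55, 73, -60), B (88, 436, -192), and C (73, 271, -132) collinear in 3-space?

Yes

AB = (33, 363, -132), AC = (18, 198, -72).
AB × AC = (0, 0, 0).
The cross product vanishes, so the three points are collinear.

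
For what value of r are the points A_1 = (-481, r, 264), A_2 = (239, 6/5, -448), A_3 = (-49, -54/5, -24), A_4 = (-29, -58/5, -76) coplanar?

-54

Coplanarity ⇔ det[A_1A_2; A_1A_3; A_1A_4] = 0.
Expanding, this is linear in r: (6496)r + (350784) = 0.
So r = -54.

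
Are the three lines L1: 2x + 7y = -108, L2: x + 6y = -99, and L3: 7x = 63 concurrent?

Yes

The three lines meet at one point iff the augmented coefficient matrix [aᵢ bᵢ cᵢ] has rank < 3, i.e. its determinant vanishes.
Here the determinant is 0.
It vanishes, so the lines are concurrent at (9, -18).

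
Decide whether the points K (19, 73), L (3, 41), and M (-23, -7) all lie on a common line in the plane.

No

KL = (-16, -32), KM = (-42, -80).
If collinear, KM would be a scalar multiple of KL. But (-16)·(-80) ≠ (-32)·(-42) (difference -64), so they are not parallel; the points are not collinear.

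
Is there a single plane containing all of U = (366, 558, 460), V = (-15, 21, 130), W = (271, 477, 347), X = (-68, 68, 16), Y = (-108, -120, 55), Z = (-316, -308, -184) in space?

The plane through U, V, W has normal n = UV × UW = (33951, -11703, -20154) and equation n·P = -3375048.
Checking the remaining points: n·X = -3426936, n·Y = -3370818, n·Z = -3415656.
Since n·X = -3426936 ≠ -3375048, X is off the plane and the points are not all coplanar.

No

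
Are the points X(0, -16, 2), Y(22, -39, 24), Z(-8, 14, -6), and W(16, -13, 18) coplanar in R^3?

Yes

The four points are coplanar iff the 3×3 determinant with rows XY, XZ, XW is zero.
Rows: (22, -23, 22), (-8, 30, -8), (16, 3, 16).
Expanding along the first row: (22)(504) − (-23)(0) + (22)(-504) = 0.
Zero determinant ⇒ coplanar.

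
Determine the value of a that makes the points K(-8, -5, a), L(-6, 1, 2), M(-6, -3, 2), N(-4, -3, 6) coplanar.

-2

Coplanarity ⇔ det[KL; KM; KN] = 0.
Expanding, this is linear in a: (-8)a + (-16) = 0.
So a = -2.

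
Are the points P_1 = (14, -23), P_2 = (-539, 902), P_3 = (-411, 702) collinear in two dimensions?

No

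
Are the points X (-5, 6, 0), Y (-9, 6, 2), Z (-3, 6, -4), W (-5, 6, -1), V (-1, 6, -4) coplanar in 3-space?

The plane through X, Y, Z has normal n = XY × XZ = (0, -12, 0) and equation n·P = -72.
Checking the remaining points: n·W = -72, n·V = -72.
All equal -72, so all 5 points lie in one plane.

Yes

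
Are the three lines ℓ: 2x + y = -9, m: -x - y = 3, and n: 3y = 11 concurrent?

Intersecting ℓ and m: solving the 2×2 system gives (x, y) = (-6, 3).
Substitute into n: (0)(-6) + (3)(3) = 9.
But n requires 11 ≠ 9, so the three lines have no common point.

No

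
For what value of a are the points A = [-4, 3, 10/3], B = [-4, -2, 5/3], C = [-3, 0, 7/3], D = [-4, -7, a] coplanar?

0

Normal to plane ABC: n = (0, -5/3, 5); plane equation n·P = 35/3.
Requiring n·D = 35/3: (5)a + (35/3) = 35/3.
So a = 0.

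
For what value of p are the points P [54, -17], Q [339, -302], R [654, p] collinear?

Collinearity: (R − P) must be parallel to (Q − P) = (285, -285).
Cross-multiplying the components: (p − (-17))·(285) = (600)·(-285).
Solving gives p = -617.

-617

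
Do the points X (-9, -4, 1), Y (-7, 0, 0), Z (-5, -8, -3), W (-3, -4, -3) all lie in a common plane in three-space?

A normal to the plane through X, Y, Z is n = XY × XZ = (-20, 4, -24).
The plane has equation n·P = 140. For W: n·W = 116.
116 ≠ 140, so W is off the plane.

No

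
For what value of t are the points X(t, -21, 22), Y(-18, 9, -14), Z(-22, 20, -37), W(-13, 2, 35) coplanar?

-9

The points are coplanar iff XY · (XZ × XW) = 0.
Expanding, this is linear in t: (-378)t + (-3402) = 0.
So t = -9.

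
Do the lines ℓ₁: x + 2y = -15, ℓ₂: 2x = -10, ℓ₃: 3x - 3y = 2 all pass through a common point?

No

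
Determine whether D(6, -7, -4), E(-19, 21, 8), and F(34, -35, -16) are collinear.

DE = (-25, 28, 12), DF = (28, -28, -12).
DE × DF = (0, 36, -84).
The cross product is nonzero, so the points do not lie on one line.

No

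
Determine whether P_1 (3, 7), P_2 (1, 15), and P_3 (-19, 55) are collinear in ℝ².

No

P_1P_2 = (-2, 8), P_1P_3 = (-22, 48).
Twice the signed area of △P_1P_2P_3 is (-2)(48) − (8)(-22) = 80.
The area is nonzero, so the three points are not collinear.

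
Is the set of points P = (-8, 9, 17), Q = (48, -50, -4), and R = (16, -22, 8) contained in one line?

No

PQ = (56, -59, -21), PR = (24, -31, -9).
PQ × PR = (-120, 0, -320).
The cross product is nonzero, so the points do not lie on one line.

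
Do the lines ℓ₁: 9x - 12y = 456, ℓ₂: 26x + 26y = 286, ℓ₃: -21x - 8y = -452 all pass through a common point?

The three lines meet at one point iff the augmented coefficient matrix [aᵢ bᵢ cᵢ] has rank < 3, i.e. its determinant vanishes.
Here the determinant is 0.
It vanishes, so the lines are concurrent at (28, -17).

Yes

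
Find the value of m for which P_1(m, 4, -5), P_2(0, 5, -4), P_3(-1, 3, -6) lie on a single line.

Direction P_2P_3 = (-1, -2, -2). From the y-coordinate of P_1, the parameter along the line is τ = (4 − 5)/(-2) = 1/2.
Then m = 0 + 1/2·(-1) = -1/2.

-1/2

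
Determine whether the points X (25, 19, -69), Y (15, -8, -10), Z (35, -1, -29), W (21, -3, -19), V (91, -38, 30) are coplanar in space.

No

The plane through X, Y, Z has normal n = XY × XZ = (100, 990, 470) and equation n·P = -11120.
Checking the remaining points: n·W = -9800, n·V = -14420.
Since n·W = -9800 ≠ -11120, W is off the plane and the points are not all coplanar.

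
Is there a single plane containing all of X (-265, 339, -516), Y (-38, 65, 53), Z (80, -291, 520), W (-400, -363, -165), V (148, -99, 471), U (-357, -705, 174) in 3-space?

No

The plane through X, Y, Z has normal n = XY × XZ = (74606, -38867, -48480) and equation n·P = -7930823.
Checking the remaining points: n·W = -7734479, n·V = -7944559, n·U = -7668627.
Since n·W = -7734479 ≠ -7930823, W is off the plane and the points are not all coplanar.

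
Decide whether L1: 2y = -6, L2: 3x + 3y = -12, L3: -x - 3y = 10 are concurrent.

Yes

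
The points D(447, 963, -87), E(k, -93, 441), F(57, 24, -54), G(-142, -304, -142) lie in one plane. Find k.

Normal to plane DFG: n = (93456, -40887, -58941); plane equation n·P = 7528518.
Requiring n·E = 7528518: (93456)k + (-22190490) = 7528518.
So k = 318.

318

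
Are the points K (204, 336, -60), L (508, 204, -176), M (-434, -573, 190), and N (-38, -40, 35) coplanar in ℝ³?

The four points are coplanar iff the 3×3 determinant with rows KL, KM, KN is zero.
Rows: (304, -132, -116), (-638, -909, 250), (-242, -376, 95).
Expanding along the first row: (304)(7645) − (-132)(-110) + (-116)(19910) = 0.
Zero determinant ⇒ coplanar.

Yes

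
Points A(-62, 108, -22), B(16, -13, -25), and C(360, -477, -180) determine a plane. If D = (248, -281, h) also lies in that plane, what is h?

-221

Coplanarity requires AB · (AC × AD) = 0.
AB = (78, -121, -3), AC = (422, -585, -158); the triple product is linear in h with coefficient 5432 and constant term 1200472.
Setting it to zero: h = -221.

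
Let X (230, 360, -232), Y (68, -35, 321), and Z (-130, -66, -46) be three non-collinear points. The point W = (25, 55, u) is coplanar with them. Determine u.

A normal to the plane is n = XY × XZ = (162108, -168948, -73188).
W lies in the plane iff n · XW = 0.
This gives (-73188)u + (1317384) = 0, so u = 18.

18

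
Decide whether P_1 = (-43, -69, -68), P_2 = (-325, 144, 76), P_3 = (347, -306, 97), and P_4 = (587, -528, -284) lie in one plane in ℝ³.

A normal to the plane through P_1, P_2, P_3 is n = P_1P_2 × P_1P_3 = (69273, 102690, -16236).
The plane has equation n·P = -8960301. For P_4: n·P_4 = -8946045.
-8946045 ≠ -8960301, so P_4 is off the plane.

No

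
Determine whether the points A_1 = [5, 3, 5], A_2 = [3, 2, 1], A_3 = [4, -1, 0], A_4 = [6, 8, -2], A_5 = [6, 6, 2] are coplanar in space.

No

The plane through A_1, A_2, A_3 has normal n = A_1A_2 × A_1A_3 = (-11, -6, 7) and equation n·P = -38.
Checking the remaining points: n·A_4 = -128, n·A_5 = -88.
Since n·A_4 = -128 ≠ -38, A_4 is off the plane and the points are not all coplanar.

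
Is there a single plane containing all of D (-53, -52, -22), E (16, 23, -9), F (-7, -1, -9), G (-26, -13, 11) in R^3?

No

With D as base: DE = (69, 75, 13), DF = (46, 51, 13), DG = (27, 39, 33).
DF × DG = (1176, -1167, 417).
DE · (DF × DG) = -960.
Since -960 ≠ 0, the four points are not coplanar.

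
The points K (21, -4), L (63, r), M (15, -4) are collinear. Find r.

-4

Collinearity: (L − K) must be parallel to (M − K) = (-6, 0).
Cross-multiplying the components: (r − (-4))·(-6) = (42)·(0).
Solving gives r = -4.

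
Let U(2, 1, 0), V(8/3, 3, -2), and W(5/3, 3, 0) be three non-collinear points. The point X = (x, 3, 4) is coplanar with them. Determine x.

A normal to the plane is n = UV × UW = (4, 2/3, 2).
X lies in the plane iff n · UX = 0.
This gives (4)x + (4/3) = 0, so x = -1/3.

-1/3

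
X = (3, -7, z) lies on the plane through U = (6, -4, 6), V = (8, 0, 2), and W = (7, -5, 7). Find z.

9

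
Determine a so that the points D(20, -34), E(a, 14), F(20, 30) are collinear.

20

Collinearity: (E − D) must be parallel to (F − D) = (0, 64).
Cross-multiplying the components: (a − 20)·(64) = (48)·(0).
Solving gives a = 20.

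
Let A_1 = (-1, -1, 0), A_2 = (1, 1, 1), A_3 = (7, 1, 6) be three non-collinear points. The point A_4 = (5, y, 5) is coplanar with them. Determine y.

The plane through A_1, A_2, A_3 has equation 10x − 4y − 12z = -6.
Substituting A_4: (-4)y + (-10) = -6, so y = -1.

-1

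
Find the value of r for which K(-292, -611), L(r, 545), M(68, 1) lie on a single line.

388

Collinearity: (L − K) must be parallel to (M − K) = (360, 612).
Cross-multiplying the components: (r − (-292))·(612) = (1156)·(360).
Solving gives r = 388.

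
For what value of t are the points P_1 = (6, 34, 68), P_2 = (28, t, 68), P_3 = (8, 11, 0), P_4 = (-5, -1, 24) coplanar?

The points are coplanar iff P_1P_2 · (P_1P_3 × P_1P_4) = 0.
Expanding, this is linear in t: (836)t + (-58520) = 0.
So t = 70.

70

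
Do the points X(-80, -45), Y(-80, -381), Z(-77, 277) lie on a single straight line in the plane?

No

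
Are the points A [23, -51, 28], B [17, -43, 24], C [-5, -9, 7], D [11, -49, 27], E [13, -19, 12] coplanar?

The plane through A, B, C has normal n = AB × AC = (0, -14, -28) and equation n·P = -70.
Checking the remaining points: n·D = -70, n·E = -70.
All equal -70, so all 5 points lie in one plane.

Yes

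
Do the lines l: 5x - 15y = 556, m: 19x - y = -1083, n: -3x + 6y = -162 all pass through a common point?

Lines aᵢx + bᵢy = cᵢ with pairwise distinct directions are concurrent exactly when det[aᵢ bᵢ cᵢ] = 0.
Here the determinant is 111.
Nonzero, so no common point exists.

No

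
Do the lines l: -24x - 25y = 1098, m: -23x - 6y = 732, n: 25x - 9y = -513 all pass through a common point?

No

Intersecting l and m: solving the 2×2 system gives (x, y) = (-11712/431, -7686/431).
Substitute into n: (25)(-11712/431) + (-9)(-7686/431) = -223626/431.
But n requires -513 ≠ -223626/431, so the three lines have no common point.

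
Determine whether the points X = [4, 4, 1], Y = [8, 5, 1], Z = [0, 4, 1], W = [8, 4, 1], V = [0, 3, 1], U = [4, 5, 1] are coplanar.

The plane through X, Y, Z has normal n = XY × XZ = (0, 0, 4) and equation n·P = 4.
Checking the remaining points: n·W = 4, n·V = 4, n·U = 4.
All equal 4, so all 6 points lie in one plane.

Yes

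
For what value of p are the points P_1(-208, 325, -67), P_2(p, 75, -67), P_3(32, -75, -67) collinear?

-58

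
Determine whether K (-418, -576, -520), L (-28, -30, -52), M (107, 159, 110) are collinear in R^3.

KL = (390, 546, 468), KM = (525, 735, 630).
Each component of KM is 35/26 times the corresponding component of KL, so KM = 35/26·KL and the points are collinear.

Yes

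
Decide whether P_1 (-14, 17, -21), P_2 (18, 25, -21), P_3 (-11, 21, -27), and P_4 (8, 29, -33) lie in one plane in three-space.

Yes

A normal to the plane through P_1, P_2, P_3 is n = P_1P_2 × P_1P_3 = (-48, 192, 104).
The plane has equation n·P = 1752. For P_4: n·P_4 = 1752.
Equal, so P_4 lies in the plane and all four are coplanar.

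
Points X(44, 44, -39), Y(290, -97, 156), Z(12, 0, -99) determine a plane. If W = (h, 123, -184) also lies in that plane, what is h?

-126

A normal to the plane is n = XY × XZ = (17040, 8520, -15336).
W lies in the plane iff n · XW = 0.
This gives (17040)h + (2147040) = 0, so h = -126.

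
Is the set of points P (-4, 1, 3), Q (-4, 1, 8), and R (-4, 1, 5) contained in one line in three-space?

PQ = (0, 0, 5), PR = (0, 0, 2).
Each component of PR is 2/5 times the corresponding component of PQ, so PR = 2/5·PQ and the points are collinear.

Yes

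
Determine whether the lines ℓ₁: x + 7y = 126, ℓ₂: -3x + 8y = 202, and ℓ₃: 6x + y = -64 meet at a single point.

Yes

Intersecting ℓ₁ and ℓ₂: solving the 2×2 system gives (x, y) = (-14, 20).
Substitute into ℓ₃: (6)(-14) + (1)(20) = -64.
This equals -64, so (-14, 20) lies on all three lines and they are concurrent.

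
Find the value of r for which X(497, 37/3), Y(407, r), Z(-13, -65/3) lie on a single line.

Collinearity: (Y − X) must be parallel to (Z − X) = (-510, -34).
Cross-multiplying the components: (r − 37/3)·(-510) = (-90)·(-34).
Solving gives r = 19/3.

19/3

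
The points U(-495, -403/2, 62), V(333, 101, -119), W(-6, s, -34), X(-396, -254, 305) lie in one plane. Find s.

Normal to plane UVX: n = (64005, -219123, -146835/2); plane equation n·P = 15837849/2.
Requiring n·W = 15837849/2: (-219123)s + (2112165) = 15837849/2.
So s = -53/2.

-53/2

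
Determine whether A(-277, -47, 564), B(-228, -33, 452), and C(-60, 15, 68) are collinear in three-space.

Yes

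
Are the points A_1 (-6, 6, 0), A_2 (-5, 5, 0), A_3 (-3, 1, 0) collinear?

No

A_1A_2 = (1, -1, 0), A_1A_3 = (3, -5, 0).
Comparing components 1 and 2: (1)(-5) − (-1)(3) = -2 ≠ 0, so A_1A_2 and A_1A_3 are not parallel and the points are not collinear.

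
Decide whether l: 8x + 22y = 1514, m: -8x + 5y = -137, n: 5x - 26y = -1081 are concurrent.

Yes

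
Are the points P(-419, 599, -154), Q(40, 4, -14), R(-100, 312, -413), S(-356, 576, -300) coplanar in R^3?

Yes

With P as base: PQ = (459, -595, 140), PR = (319, -287, -259), PS = (63, -23, -146).
PR × PS = (35945, 30257, 10744).
PQ · (PR × PS) = 0.
The scalar triple product vanishes, so the four points are coplanar.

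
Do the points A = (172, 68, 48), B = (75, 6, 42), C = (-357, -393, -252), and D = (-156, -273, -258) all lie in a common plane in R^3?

Yes

A normal to the plane through A, B, C is n = AB × AC = (15834, -25926, 11919).
The plane has equation n·P = 1532592. For D: n·D = 1532592.
Equal, so D lies in the plane and all four are coplanar.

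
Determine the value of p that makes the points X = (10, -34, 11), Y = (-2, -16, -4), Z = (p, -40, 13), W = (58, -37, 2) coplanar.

26

Normal to plane XYW: n = (-207, -828, -828); plane equation n·P = 16974.
Requiring n·Z = 16974: (-207)p + (22356) = 16974.
So p = 26.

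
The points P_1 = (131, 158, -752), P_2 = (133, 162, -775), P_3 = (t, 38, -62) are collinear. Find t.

71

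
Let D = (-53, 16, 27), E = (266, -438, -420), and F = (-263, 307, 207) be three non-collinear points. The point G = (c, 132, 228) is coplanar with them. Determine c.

A normal to the plane is n = DE × DF = (48357, 36450, -2511).
G lies in the plane iff n · DG = 0.
This gives (48357)c + (6286410) = 0, so c = -130.

-130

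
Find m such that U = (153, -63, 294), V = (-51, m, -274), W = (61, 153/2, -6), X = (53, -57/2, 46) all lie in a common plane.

Normal to plane UWX: n = (-24246, 7184, 10776); plane equation n·P = -994086.
Requiring n·V = -994086: (7184)m + (-1716078) = -994086.
So m = 201/2.

201/2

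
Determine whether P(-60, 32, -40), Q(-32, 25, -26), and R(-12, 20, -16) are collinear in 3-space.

Yes

PQ = (28, -7, 14), PR = (48, -12, 24).
Each component of PR is 12/7 times the corresponding component of PQ, so PR = 12/7·PQ and the points are collinear.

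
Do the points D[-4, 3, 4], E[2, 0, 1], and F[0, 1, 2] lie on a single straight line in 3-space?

DE = (6, -3, -3), DF = (4, -2, -2).
DE × DF = (0, 0, 0).
The cross product vanishes, so the three points are collinear.

Yes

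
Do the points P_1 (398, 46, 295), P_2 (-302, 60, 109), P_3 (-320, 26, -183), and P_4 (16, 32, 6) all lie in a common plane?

No

A normal to the plane through P_1, P_2, P_3 is n = P_1P_2 × P_1P_3 = (-10412, -201052, 24052).
The plane has equation n·P = -6297028. For P_4: n·P_4 = -6455944.
-6455944 ≠ -6297028, so P_4 is off the plane.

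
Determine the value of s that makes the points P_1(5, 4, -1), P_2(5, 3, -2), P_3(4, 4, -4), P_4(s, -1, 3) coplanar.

8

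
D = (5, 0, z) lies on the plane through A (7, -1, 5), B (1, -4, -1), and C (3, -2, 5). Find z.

Coplanarity requires AB · (AC × AD) = 0.
AB = (-6, -3, -6), AC = (-4, -1, 0); the triple product is linear in z with coefficient -6 and constant term 66.
Setting it to zero: z = 11.

11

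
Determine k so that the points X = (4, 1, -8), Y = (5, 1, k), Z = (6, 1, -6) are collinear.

-7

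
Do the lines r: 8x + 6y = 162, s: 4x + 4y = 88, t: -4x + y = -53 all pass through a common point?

Lines aᵢx + bᵢy = cᵢ with pairwise distinct directions are concurrent exactly when det[aᵢ bᵢ cᵢ] = 0.
Here the determinant is 0.
It vanishes, so the lines are concurrent at (15, 7).

Yes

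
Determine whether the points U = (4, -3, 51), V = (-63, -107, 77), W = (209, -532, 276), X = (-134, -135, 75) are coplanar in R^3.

Yes

With U as base: UV = (-67, -104, 26), UW = (205, -529, 225), UX = (-138, -132, 24).
UW × UX = (17004, -35970, -100062).
UV · (UW × UX) = 0.
The scalar triple product vanishes, so the four points are coplanar.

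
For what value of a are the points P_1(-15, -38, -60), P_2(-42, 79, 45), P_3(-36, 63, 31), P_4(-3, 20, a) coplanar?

Normal to plane P_1P_2P_3: n = (42, 252, -270); plane equation n·P = 5994.
Requiring n·P_4 = 5994: (-270)a + (4914) = 5994.
So a = -4.

-4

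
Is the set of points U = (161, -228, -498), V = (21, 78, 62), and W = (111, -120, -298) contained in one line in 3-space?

UV = (-140, 306, 560), UW = (-50, 108, 200).
UV × UW = (720, 0, 180).
The cross product is nonzero, so the points do not lie on one line.

No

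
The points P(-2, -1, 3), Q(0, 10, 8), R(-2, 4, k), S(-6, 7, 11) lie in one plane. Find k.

6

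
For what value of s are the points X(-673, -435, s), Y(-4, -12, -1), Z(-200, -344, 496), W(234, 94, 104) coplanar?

2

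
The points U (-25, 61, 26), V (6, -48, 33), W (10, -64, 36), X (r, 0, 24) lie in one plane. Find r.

The points are coplanar iff UV · (UW × UX) = 0.
Expanding, this is linear in r: (-215)r + (-1290) = 0.
So r = -6.

-6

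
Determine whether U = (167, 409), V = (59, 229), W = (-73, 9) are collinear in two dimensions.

Yes

UV = (-108, -180), UW = (-240, -400).
Checking proportionality: UW = 20/9·UV, so the vectors are parallel and the points are collinear.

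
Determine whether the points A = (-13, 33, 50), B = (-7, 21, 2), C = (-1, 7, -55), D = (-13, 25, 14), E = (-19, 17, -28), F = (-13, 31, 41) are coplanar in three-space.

Yes

The plane through A, B, C has normal n = AB × AC = (12, 54, -12) and equation n·P = 1026.
Checking the remaining points: n·D = 1026, n·E = 1026, n·F = 1026.
All equal 1026, so all 6 points lie in one plane.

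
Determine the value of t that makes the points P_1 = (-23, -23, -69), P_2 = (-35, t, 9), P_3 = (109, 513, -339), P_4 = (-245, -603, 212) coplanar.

Normal to plane P_1P_3P_4: n = (-5984, 22848, 42432); plane equation n·P = -3315680.
Requiring n·P_2 = -3315680: (22848)t + (591328) = -3315680.
So t = -171.

-171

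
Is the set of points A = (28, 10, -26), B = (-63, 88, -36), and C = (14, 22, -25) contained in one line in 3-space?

No

AB = (-91, 78, -10), AC = (-14, 12, 1).
AB × AC = (198, 231, 0).
The cross product is nonzero, so the points do not lie on one line.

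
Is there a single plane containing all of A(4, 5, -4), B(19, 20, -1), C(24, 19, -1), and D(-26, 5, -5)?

Yes

With A as base: AB = (15, 15, 3), AC = (20, 14, 3), AD = (-30, 0, -1).
AC × AD = (-14, -70, 420).
AB · (AC × AD) = 0.
The scalar triple product vanishes, so the four points are coplanar.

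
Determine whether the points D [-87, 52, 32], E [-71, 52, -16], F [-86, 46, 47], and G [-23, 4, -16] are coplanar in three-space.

With D as base: DE = (16, 0, -48), DF = (1, -6, 15), DG = (64, -48, -48).
DF × DG = (1008, 1008, 336).
DE · (DF × DG) = 0.
The scalar triple product vanishes, so the four points are coplanar.

Yes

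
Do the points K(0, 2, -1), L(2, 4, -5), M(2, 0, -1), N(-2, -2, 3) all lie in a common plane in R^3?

A normal to the plane through K, L, M is n = KL × KM = (-8, -8, -8).
The plane has equation n·P = -8. For N: n·N = 8.
8 ≠ -8, so N is off the plane.

No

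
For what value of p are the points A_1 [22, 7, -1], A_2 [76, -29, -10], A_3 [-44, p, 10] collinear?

51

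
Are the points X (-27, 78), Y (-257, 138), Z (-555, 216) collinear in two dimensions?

No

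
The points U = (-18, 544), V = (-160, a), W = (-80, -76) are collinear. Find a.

-876

Collinearity: (V − U) must be parallel to (W − U) = (-62, -620).
Cross-multiplying the components: (a − 544)·(-62) = (-142)·(-620).
Solving gives a = -876.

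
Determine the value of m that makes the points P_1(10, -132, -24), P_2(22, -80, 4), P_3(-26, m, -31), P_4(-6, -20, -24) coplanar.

86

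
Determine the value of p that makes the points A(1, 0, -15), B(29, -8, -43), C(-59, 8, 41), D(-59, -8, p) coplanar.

The points are coplanar iff AB · (AC × AD) = 0.
Expanding, this is linear in p: (-256)p + (8704) = 0.
So p = 34.

34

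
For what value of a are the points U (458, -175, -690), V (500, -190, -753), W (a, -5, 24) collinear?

-18

Collinearity requires UV × UW = 0; each component is linear in a.
The y-component gives (-63)a + (-1134) = 0, so a = -18.
The remaining components then also vanish.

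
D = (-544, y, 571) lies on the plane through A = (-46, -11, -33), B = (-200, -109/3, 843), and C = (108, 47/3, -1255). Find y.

Coplanarity requires AB · (AC × AD) = 0.
AB = (-154, -76/3, 876), AC = (154, 80/3, -1222); the triple product is linear in y with coefficient -53284 and constant term -13480852/3.
Setting it to zero: y = -253/3.

-253/3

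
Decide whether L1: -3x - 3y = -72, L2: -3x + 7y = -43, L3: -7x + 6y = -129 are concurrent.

No

Intersecting L1 and L2: solving the 2×2 system gives (x, y) = (211/10, 29/10).
Substitute into L3: (-7)(211/10) + (6)(29/10) = -1303/10.
But L3 requires -129 ≠ -1303/10, so the three lines have no common point.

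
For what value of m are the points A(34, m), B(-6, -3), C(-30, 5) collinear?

The three points are collinear iff det[AB; AC] = 0.
This determinant is linear in m: (-24)m + (-392) = 0, so m = -49/3.

-49/3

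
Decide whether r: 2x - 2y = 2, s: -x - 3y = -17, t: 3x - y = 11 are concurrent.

Yes

Intersecting r and s: solving the 2×2 system gives (x, y) = (5, 4).
Substitute into t: (3)(5) + (-1)(4) = 11.
This equals 11, so (5, 4) lies on all three lines and they are concurrent.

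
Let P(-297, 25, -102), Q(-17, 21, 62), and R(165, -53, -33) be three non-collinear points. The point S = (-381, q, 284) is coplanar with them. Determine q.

541/3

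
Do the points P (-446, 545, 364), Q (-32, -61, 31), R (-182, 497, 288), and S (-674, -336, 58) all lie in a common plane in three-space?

Yes

With P as base: PQ = (414, -606, -333), PR = (264, -48, -76), PS = (-228, -881, -306).
PR × PS = (-52268, 98112, -243528).
PQ · (PR × PS) = 0.
The scalar triple product vanishes, so the four points are coplanar.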